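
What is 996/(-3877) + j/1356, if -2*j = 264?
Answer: -155195/438101 ≈ -0.35424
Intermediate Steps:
j = -132 (j = -½*264 = -132)
996/(-3877) + j/1356 = 996/(-3877) - 132/1356 = 996*(-1/3877) - 132*1/1356 = -996/3877 - 11/113 = -155195/438101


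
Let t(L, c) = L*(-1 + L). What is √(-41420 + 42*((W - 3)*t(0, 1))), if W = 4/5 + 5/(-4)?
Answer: 2*I*√10355 ≈ 203.52*I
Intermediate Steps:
W = -9/20 (W = 4*(⅕) + 5*(-¼) = ⅘ - 5/4 = -9/20 ≈ -0.45000)
√(-41420 + 42*((W - 3)*t(0, 1))) = √(-41420 + 42*((-9/20 - 3)*(0*(-1 + 0)))) = √(-41420 + 42*(-0*(-1))) = √(-41420 + 42*(-69/20*0)) = √(-41420 + 42*0) = √(-41420 + 0) = √(-41420) = 2*I*√10355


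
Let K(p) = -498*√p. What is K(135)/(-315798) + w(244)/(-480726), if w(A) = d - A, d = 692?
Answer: -224/240363 + 249*√15/52633 ≈ 0.017391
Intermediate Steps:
w(A) = 692 - A
K(135)/(-315798) + w(244)/(-480726) = -1494*√15/(-315798) + (692 - 1*244)/(-480726) = -1494*√15*(-1/315798) + (692 - 244)*(-1/480726) = -1494*√15*(-1/315798) + 448*(-1/480726) = 249*√15/52633 - 224/240363 = -224/240363 + 249*√15/52633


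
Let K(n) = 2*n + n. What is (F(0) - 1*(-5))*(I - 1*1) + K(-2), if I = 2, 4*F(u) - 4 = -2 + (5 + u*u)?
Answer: ¾ ≈ 0.75000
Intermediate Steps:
F(u) = 7/4 + u²/4 (F(u) = 1 + (-2 + (5 + u*u))/4 = 1 + (-2 + (5 + u²))/4 = 1 + (3 + u²)/4 = 1 + (¾ + u²/4) = 7/4 + u²/4)
K(n) = 3*n
(F(0) - 1*(-5))*(I - 1*1) + K(-2) = ((7/4 + (¼)*0²) - 1*(-5))*(2 - 1*1) + 3*(-2) = ((7/4 + (¼)*0) + 5)*(2 - 1) - 6 = ((7/4 + 0) + 5)*1 - 6 = (7/4 + 5)*1 - 6 = (27/4)*1 - 6 = 27/4 - 6 = ¾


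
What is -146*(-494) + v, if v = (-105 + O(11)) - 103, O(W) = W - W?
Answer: 71916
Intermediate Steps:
O(W) = 0
v = -208 (v = (-105 + 0) - 103 = -105 - 103 = -208)
-146*(-494) + v = -146*(-494) - 208 = 72124 - 208 = 71916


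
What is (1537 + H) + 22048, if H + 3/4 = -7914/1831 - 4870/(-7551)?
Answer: 1304088769321/55303524 ≈ 23581.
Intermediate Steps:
H = -244844219/55303524 (H = -¾ + (-7914/1831 - 4870/(-7551)) = -¾ + (-7914*1/1831 - 4870*(-1/7551)) = -¾ + (-7914/1831 + 4870/7551) = -¾ - 50841644/13825881 = -244844219/55303524 ≈ -4.4273)
(1537 + H) + 22048 = (1537 - 244844219/55303524) + 22048 = 84756672169/55303524 + 22048 = 1304088769321/55303524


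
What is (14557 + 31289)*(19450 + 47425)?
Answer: 3065951250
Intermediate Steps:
(14557 + 31289)*(19450 + 47425) = 45846*66875 = 3065951250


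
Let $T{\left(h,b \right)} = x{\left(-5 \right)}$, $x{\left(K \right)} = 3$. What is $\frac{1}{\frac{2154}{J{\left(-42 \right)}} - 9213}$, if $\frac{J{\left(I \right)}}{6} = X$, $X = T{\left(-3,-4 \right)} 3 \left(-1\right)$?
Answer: $- \frac{9}{83276} \approx -0.00010807$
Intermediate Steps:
$T{\left(h,b \right)} = 3$
$X = -9$ ($X = 3 \cdot 3 \left(-1\right) = 9 \left(-1\right) = -9$)
$J{\left(I \right)} = -54$ ($J{\left(I \right)} = 6 \left(-9\right) = -54$)
$\frac{1}{\frac{2154}{J{\left(-42 \right)}} - 9213} = \frac{1}{\frac{2154}{-54} - 9213} = \frac{1}{2154 \left(- \frac{1}{54}\right) - 9213} = \frac{1}{- \frac{359}{9} - 9213} = \frac{1}{- \frac{83276}{9}} = - \frac{9}{83276}$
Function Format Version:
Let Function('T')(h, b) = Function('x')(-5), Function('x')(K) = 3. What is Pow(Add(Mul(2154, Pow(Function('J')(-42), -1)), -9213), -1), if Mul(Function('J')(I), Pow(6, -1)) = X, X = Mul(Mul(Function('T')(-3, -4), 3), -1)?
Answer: Rational(-9, 83276) ≈ -0.00010807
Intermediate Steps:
Function('T')(h, b) = 3
X = -9 (X = Mul(Mul(3, 3), -1) = Mul(9, -1) = -9)
Function('J')(I) = -54 (Function('J')(I) = Mul(6, -9) = -54)
Pow(Add(Mul(2154, Pow(Function('J')(-42), -1)), -9213), -1) = Pow(Add(Mul(2154, Pow(-54, -1)), -9213), -1) = Pow(Add(Mul(2154, Rational(-1, 54)), -9213), -1) = Pow(Add(Rational(-359, 9), -9213), -1) = Pow(Rational(-83276, 9), -1) = Rational(-9, 83276)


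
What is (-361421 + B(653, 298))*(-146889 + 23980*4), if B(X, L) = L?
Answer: 18406078187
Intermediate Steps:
(-361421 + B(653, 298))*(-146889 + 23980*4) = (-361421 + 298)*(-146889 + 23980*4) = -361123*(-146889 + 95920) = -361123*(-50969) = 18406078187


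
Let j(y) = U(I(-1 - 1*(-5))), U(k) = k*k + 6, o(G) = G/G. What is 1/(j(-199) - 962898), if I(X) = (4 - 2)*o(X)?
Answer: -1/962888 ≈ -1.0385e-6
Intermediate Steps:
o(G) = 1
I(X) = 2 (I(X) = (4 - 2)*1 = 2*1 = 2)
U(k) = 6 + k**2 (U(k) = k**2 + 6 = 6 + k**2)
j(y) = 10 (j(y) = 6 + 2**2 = 6 + 4 = 10)
1/(j(-199) - 962898) = 1/(10 - 962898) = 1/(-962888) = -1/962888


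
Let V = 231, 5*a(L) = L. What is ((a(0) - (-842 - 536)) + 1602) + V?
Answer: 3211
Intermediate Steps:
a(L) = L/5
((a(0) - (-842 - 536)) + 1602) + V = (((⅕)*0 - (-842 - 536)) + 1602) + 231 = ((0 - 1*(-1378)) + 1602) + 231 = ((0 + 1378) + 1602) + 231 = (1378 + 1602) + 231 = 2980 + 231 = 3211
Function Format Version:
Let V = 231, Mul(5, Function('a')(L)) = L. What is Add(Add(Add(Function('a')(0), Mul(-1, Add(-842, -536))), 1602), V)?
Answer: 3211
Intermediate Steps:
Function('a')(L) = Mul(Rational(1, 5), L)
Add(Add(Add(Function('a')(0), Mul(-1, Add(-842, -536))), 1602), V) = Add(Add(Add(Mul(Rational(1, 5), 0), Mul(-1, Add(-842, -536))), 1602), 231) = Add(Add(Add(0, Mul(-1, -1378)), 1602), 231) = Add(Add(Add(0, 1378), 1602), 231) = Add(Add(1378, 1602), 231) = Add(2980, 231) = 3211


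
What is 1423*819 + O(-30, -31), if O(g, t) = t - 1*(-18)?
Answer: 1165424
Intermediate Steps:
O(g, t) = 18 + t (O(g, t) = t + 18 = 18 + t)
1423*819 + O(-30, -31) = 1423*819 + (18 - 31) = 1165437 - 13 = 1165424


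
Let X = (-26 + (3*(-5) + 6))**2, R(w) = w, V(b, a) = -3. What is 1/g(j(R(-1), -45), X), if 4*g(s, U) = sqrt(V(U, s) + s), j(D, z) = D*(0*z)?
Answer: -4*I*sqrt(3)/3 ≈ -2.3094*I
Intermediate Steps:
X = 1225 (X = (-26 + (-15 + 6))**2 = (-26 - 9)**2 = (-35)**2 = 1225)
j(D, z) = 0 (j(D, z) = D*0 = 0)
g(s, U) = sqrt(-3 + s)/4
1/g(j(R(-1), -45), X) = 1/(sqrt(-3 + 0)/4) = 1/(sqrt(-3)/4) = 1/((I*sqrt(3))/4) = 1/(I*sqrt(3)/4) = -4*I*sqrt(3)/3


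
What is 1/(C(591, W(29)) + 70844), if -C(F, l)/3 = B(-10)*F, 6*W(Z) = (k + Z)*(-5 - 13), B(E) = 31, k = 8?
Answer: 1/15881 ≈ 6.2968e-5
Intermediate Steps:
W(Z) = -24 - 3*Z (W(Z) = ((8 + Z)*(-5 - 13))/6 = ((8 + Z)*(-18))/6 = (-144 - 18*Z)/6 = -24 - 3*Z)
C(F, l) = -93*F
1/(C(591, W(29)) + 70844) = 1/(-93*591 + 70844) = 1/(-54963 + 70844) = 1/15881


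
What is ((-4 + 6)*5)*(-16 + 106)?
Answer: 900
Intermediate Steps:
((-4 + 6)*5)*(-16 + 106) = (2*5)*90 = 10*90 = 900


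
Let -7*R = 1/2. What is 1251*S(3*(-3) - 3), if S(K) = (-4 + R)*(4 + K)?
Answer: 285228/7 ≈ 40747.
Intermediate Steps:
R = -1/14 (R = -1/7/2 = -1/7*1/2 = -1/14 ≈ -0.071429)
S(K) = -114/7 - 57*K/14 (S(K) = (-4 - 1/14)*(4 + K) = -57*(4 + K)/14 = -114/7 - 57*K/14)
1251*S(3*(-3) - 3) = 1251*(-114/7 - 57*(3*(-3) - 3)/14) = 1251*(-114/7 - 57*(-9 - 3)/14) = 1251*(-114/7 - 57/14*(-12)) = 1251*(-114/7 + 342/7) = 1251*(228/7) = 285228/7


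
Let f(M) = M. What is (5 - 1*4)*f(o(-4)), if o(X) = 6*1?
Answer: 6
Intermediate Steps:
o(X) = 6
(5 - 1*4)*f(o(-4)) = (5 - 1*4)*6 = (5 - 4)*6 = 1*6 = 6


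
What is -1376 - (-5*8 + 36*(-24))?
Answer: -472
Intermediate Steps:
-1376 - (-5*8 + 36*(-24)) = -1376 - (-40 - 864) = -1376 - 1*(-904) = -1376 + 904 = -472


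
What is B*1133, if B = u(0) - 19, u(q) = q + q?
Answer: -21527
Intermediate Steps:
u(q) = 2*q
B = -19 (B = 2*0 - 19 = 0 - 19 = -19)
B*1133 = -19*1133 = -21527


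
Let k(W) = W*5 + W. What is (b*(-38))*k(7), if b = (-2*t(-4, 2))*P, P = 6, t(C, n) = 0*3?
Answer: 0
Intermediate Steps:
t(C, n) = 0
k(W) = 6*W (k(W) = 5*W + W = 6*W)
b = 0 (b = -2*0*6 = 0*6 = 0)
(b*(-38))*k(7) = (0*(-38))*(6*7) = 0*42 = 0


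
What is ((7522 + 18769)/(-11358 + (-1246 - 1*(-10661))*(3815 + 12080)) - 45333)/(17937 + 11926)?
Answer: -6783633131020/4468701320821 ≈ -1.5180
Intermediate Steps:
((7522 + 18769)/(-11358 + (-1246 - 1*(-10661))*(3815 + 12080)) - 45333)/(17937 + 11926) = (26291/(-11358 + (-1246 + 10661)*15895) - 45333)/29863 = (26291/(-11358 + 9415*15895) - 45333)*(1/29863) = (26291/(-11358 + 149651425) - 45333)*(1/29863) = (26291/149640067 - 45333)*(1/29863) = -6783633131020/149640067*1/29863 = -6783633131020/4468701320821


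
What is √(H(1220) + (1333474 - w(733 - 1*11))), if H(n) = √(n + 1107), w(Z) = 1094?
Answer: √(1332380 + √2327) ≈ 1154.3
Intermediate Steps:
H(n) = √(1107 + n)
√(H(1220) + (1333474 - w(733 - 1*11))) = √(√(1107 + 1220) + (1333474 - 1*1094)) = √(√2327 + (1333474 - 1094)) = √(√2327 + 1332380) = √(1332380 + √2327)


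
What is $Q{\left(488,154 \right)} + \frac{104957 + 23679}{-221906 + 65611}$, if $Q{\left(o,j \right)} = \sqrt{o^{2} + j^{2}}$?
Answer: $- \frac{128636}{156295} + 2 \sqrt{65465} \approx 510.9$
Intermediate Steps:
$Q{\left(o,j \right)} = \sqrt{j^{2} + o^{2}}$
$Q{\left(488,154 \right)} + \frac{104957 + 23679}{-221906 + 65611} = \sqrt{154^{2} + 488^{2}} + \frac{104957 + 23679}{-221906 + 65611} = \sqrt{23716 + 238144} + \frac{128636}{-156295} = \sqrt{261860} + 128636 \left(- \frac{1}{156295}\right) = 2 \sqrt{65465} - \frac{128636}{156295} = - \frac{128636}{156295} + 2 \sqrt{65465}$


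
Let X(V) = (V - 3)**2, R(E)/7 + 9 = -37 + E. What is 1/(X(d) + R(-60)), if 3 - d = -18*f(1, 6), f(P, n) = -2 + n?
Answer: 1/4442 ≈ 0.00022512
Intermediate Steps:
d = 75 (d = 3 - (-18)*(-2 + 6) = 3 - (-18)*4 = 3 - 1*(-72) = 3 + 72 = 75)
R(E) = -322 + 7*E (R(E) = -63 + 7*(-37 + E) = -63 + (-259 + 7*E) = -322 + 7*E)
X(V) = (-3 + V)**2
1/(X(d) + R(-60)) = 1/((-3 + 75)**2 + (-322 + 7*(-60))) = 1/(72**2 + (-322 - 420)) = 1/(5184 - 742) = 1/4442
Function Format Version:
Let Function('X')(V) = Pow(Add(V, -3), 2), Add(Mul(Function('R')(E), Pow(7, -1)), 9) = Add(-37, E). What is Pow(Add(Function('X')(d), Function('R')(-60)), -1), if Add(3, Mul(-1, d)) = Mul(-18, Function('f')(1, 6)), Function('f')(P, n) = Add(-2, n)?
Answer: Rational(1, 4442) ≈ 0.00022512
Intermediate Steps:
d = 75 (d = Add(3, Mul(-1, Mul(-18, Add(-2, 6)))) = Add(3, Mul(-1, Mul(-18, 4))) = Add(3, Mul(-1, -72)) = Add(3, 72) = 75)
Function('R')(E) = Add(-322, Mul(7, E)) (Function('R')(E) = Add(-63, Mul(7, Add(-37, E))) = Add(-63, Add(-259, Mul(7, E))) = Add(-322, Mul(7, E)))
Function('X')(V) = Pow(Add(-3, V), 2)
Pow(Add(Function('X')(d), Function('R')(-60)), -1) = Pow(Add(Pow(Add(-3, 75), 2), Add(-322, Mul(7, -60))), -1) = Pow(Add(Pow(72, 2), Add(-322, -420)), -1) = Pow(Add(5184, -742), -1) = Pow(4442, -1) = Rational(1, 4442)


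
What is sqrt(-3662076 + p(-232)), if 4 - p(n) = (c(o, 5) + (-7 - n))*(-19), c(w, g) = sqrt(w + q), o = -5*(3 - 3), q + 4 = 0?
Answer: sqrt(-3657797 + 38*I) ≈ 0.01 + 1912.5*I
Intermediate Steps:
q = -4 (q = -4 + 0 = -4)
o = 0 (o = -5*0 = 0)
c(w, g) = sqrt(-4 + w) (c(w, g) = sqrt(w - 4) = sqrt(-4 + w))
p(n) = -129 - 19*n + 38*I (p(n) = 4 - (sqrt(-4 + 0) + (-7 - n))*(-19) = 4 - (sqrt(-4) + (-7 - n))*(-19) = 4 - (2*I + (-7 - n))*(-19) = 4 - (-7 - n + 2*I)*(-19) = 4 - (133 - 38*I + 19*n) = 4 + (-133 - 19*n + 38*I) = -129 - 19*n + 38*I)
sqrt(-3662076 + p(-232)) = sqrt(-3662076 + (-129 - 19*(-232) + 38*I)) = sqrt(-3662076 + (-129 + 4408 + 38*I)) = sqrt(-3662076 + (4279 + 38*I)) = sqrt(-3657797 + 38*I)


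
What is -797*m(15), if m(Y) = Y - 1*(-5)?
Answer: -15940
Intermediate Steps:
m(Y) = 5 + Y (m(Y) = Y + 5 = 5 + Y)
-797*m(15) = -797*(5 + 15) = -797*20 = -15940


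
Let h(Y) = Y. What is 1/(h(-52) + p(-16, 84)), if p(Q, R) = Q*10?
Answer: -1/212 ≈ -0.0047170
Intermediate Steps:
p(Q, R) = 10*Q
1/(h(-52) + p(-16, 84)) = 1/(-52 + 10*(-16)) = 1/(-52 - 160) = 1/(-212) = -1/212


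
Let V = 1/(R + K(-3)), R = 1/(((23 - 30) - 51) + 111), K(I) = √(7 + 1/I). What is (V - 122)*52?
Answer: -356395156/56177 + 292136*√15/56177 ≈ -6324.0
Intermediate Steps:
R = 1/53 (R = 1/((-7 - 51) + 111) = 1/(-58 + 111) = 1/53 ≈ 0.018868)
V = 1/(1/53 + 2*√15/3) (V = 1/(1/53 + √(7 + 1/(-3))) = 1/(1/53 + √(7 - ⅓)) = 1/(1/53 + √(20/3)) = 1/(1/53 + 2*√15/3) ≈ 0.38449)
(V - 122)*52 = ((-159/56177 + 5618*√15/56177) - 122)*52 = (-6853753/56177 + 5618*√15/56177)*52 = -356395156/56177 + 292136*√15/56177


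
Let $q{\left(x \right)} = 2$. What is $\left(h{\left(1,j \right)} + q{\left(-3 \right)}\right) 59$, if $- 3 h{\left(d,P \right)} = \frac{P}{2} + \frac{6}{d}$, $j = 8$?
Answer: $- \frac{236}{3} \approx -78.667$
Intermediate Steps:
$h{\left(d,P \right)} = - \frac{2}{d} - \frac{P}{6}$ ($h{\left(d,P \right)} = - \frac{\frac{P}{2} + \frac{6}{d}}{3} = - \frac{2}{d} - \frac{P}{6}$)
$\left(h{\left(1,j \right)} + q{\left(-3 \right)}\right) 59 = \left(\left(- \frac{2}{1} - \frac{4}{3}\right) + 2\right) 59 = \left(\left(\left(-2\right) 1 - \frac{4}{3}\right) + 2\right) 59 = \left(\left(-2 - \frac{4}{3}\right) + 2\right) 59 = \left(- \frac{10}{3} + 2\right) 59 = \left(- \frac{4}{3}\right) 59 = - \frac{236}{3}$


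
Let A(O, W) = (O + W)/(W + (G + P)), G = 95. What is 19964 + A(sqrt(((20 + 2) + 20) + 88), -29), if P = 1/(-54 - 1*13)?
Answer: 88258901/4421 + 67*sqrt(130)/4421 ≈ 19964.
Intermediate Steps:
P = -1/67 (P = 1/(-54 - 13) = 1/(-67) = -1/67 ≈ -0.014925)
A(O, W) = (O + W)/(6364/67 + W) (A(O, W) = (O + W)/(W + (95 - 1/67)) = (O + W)/(W + 6364/67) = (O + W)/(6364/67 + W))
19964 + A(sqrt(((20 + 2) + 20) + 88), -29) = 19964 + 67*(sqrt(((20 + 2) + 20) + 88) - 29)/(6364 + 67*(-29)) = 19964 + 67*(sqrt((22 + 20) + 88) - 29)/(6364 - 1943) = 19964 + 67*(sqrt(42 + 88) - 29)/4421 = 19964 + 67*(1/4421)*(sqrt(130) - 29) = 19964 + 67*(1/4421)*(-29 + sqrt(130)) = 19964 + (-1943/4421 + 67*sqrt(130)/4421) = 88258901/4421 + 67*sqrt(130)/4421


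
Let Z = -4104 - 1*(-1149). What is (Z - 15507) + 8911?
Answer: -9551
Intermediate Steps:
Z = -2955 (Z = -4104 + 1149 = -2955)
(Z - 15507) + 8911 = (-2955 - 15507) + 8911 = -18462 + 8911 = -9551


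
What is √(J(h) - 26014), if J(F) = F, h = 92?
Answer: I*√25922 ≈ 161.0*I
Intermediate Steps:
√(J(h) - 26014) = √(92 - 26014) = √(-25922) = I*√25922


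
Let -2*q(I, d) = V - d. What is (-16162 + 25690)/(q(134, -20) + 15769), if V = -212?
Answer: 9528/15865 ≈ 0.60057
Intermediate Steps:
q(I, d) = 106 + d/2 (q(I, d) = -(-212 - d)/2 = 106 + d/2)
(-16162 + 25690)/(q(134, -20) + 15769) = (-16162 + 25690)/((106 + (½)*(-20)) + 15769) = 9528/((106 - 10) + 15769) = 9528/(96 + 15769) = 9528/15865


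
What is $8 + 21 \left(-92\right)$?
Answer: $-1924$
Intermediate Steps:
$8 + 21 \left(-92\right) = 8 - 1932 = -1924$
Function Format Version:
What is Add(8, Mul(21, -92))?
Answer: -1924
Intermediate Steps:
Add(8, Mul(21, -92)) = Add(8, -1932) = -1924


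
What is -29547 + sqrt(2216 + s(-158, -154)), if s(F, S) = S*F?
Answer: -29547 + 2*sqrt(6637) ≈ -29384.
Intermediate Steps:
s(F, S) = F*S
-29547 + sqrt(2216 + s(-158, -154)) = -29547 + sqrt(2216 - 158*(-154)) = -29547 + sqrt(2216 + 24332) = -29547 + sqrt(26548) = -29547 + 2*sqrt(6637)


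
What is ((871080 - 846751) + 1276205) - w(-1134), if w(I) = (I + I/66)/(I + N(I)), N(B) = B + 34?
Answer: 31959309853/24574 ≈ 1.3005e+6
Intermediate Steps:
N(B) = 34 + B
w(I) = 67*I/(66*(34 + 2*I)) (w(I) = (I + I/66)/(I + (34 + I)) = (I + I*(1/66))/(34 + 2*I) = (I + I/66)/(34 + 2*I) = (67*I/66)/(34 + 2*I) = 67*I/(66*(34 + 2*I)))
((871080 - 846751) + 1276205) - w(-1134) = ((871080 - 846751) + 1276205) - 67*(-1134)/(132*(17 - 1134)) = (24329 + 1276205) - 67*(-1134)/(132*(-1117)) = 1300534 - 67*(-1134)*(-1)/(132*1117) = 1300534 - 1*12663/24574 = 1300534 - 12663/24574 = 31959309853/24574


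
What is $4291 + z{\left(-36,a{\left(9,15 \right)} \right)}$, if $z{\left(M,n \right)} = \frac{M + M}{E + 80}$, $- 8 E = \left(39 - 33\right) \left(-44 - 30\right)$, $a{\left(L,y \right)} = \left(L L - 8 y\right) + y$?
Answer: $\frac{1162717}{271} \approx 4290.5$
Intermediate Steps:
$a{\left(L,y \right)} = L^{2} - 7 y$ ($a{\left(L,y \right)} = \left(L^{2} - 8 y\right) + y = L^{2} - 7 y$)
$E = \frac{111}{2}$ ($E = - \frac{\left(39 - 33\right) \left(-44 - 30\right)}{8} = - \frac{6 \left(-74\right)}{8} = \left(- \frac{1}{8}\right) \left(-444\right) = \frac{111}{2} \approx 55.5$)
$z{\left(M,n \right)} = \frac{4 M}{271}$ ($z{\left(M,n \right)} = \frac{M + M}{\frac{111}{2} + 80} = \frac{2 M}{\frac{271}{2}} = 2 M \frac{2}{271} = \frac{4 M}{271}$)
$4291 + z{\left(-36,a{\left(9,15 \right)} \right)} = 4291 + \frac{4}{271} \left(-36\right) = 4291 - \frac{144}{271} = \frac{1162717}{271}$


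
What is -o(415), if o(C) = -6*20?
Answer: 120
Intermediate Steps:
o(C) = -120
-o(415) = -1*(-120) = 120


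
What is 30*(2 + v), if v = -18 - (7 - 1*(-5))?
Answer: -840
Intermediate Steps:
v = -30 (v = -18 - (7 + 5) = -18 - 1*12 = -18 - 12 = -30)
30*(2 + v) = 30*(2 - 30) = 30*(-28) = -840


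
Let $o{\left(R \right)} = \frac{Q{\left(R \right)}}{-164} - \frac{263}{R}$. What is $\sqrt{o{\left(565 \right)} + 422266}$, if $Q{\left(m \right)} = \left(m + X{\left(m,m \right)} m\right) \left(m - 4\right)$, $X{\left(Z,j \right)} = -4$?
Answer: $\frac{\sqrt{918825365085995}}{46330} \approx 654.27$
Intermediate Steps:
$Q{\left(m \right)} = - 3 m \left(-4 + m\right)$ ($Q{\left(m \right)} = \left(m - 4 m\right) \left(m - 4\right) = - 3 m \left(-4 + m\right)$)
$o{\left(R \right)} = - \frac{263}{R} - \frac{3 R \left(4 - R\right)}{164}$ ($o{\left(R \right)} = \frac{3 R \left(4 - R\right)}{-164} - \frac{263}{R} = 3 R \left(4 - R\right) \left(- \frac{1}{164}\right) - \frac{263}{R} = - \frac{3 R \left(4 - R\right)}{164} - \frac{263}{R} = - \frac{263}{R} - \frac{3 R \left(4 - R\right)}{164}$)
$\sqrt{o{\left(565 \right)} + 422266} = \sqrt{\frac{-43132 + 3 \cdot 565^{2} \left(-4 + 565\right)}{164 \cdot 565} + 422266} = \sqrt{\frac{1}{164} \cdot \frac{1}{565} \left(-43132 + 3 \cdot 319225 \cdot 561\right) + 422266} = \sqrt{\frac{1}{164} \cdot \frac{1}{565} \left(-43132 + 537255675\right) + 422266} = \sqrt{\frac{1}{164} \cdot \frac{1}{565} \cdot 537212543 + 422266} = \sqrt{\frac{537212543}{92660} + 422266} = \sqrt{\frac{39664380103}{92660}} = \frac{\sqrt{918825365085995}}{46330}$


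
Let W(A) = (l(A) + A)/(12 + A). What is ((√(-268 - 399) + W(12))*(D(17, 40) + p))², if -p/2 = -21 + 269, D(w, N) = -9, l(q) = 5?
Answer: -97904862575/576 + 4335425*I*√667/12 ≈ -1.6997e+8 + 9.3307e+6*I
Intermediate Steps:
W(A) = (5 + A)/(12 + A)
p = -496 (p = -2*(-21 + 269) = -2*248 = -496)
((√(-268 - 399) + W(12))*(D(17, 40) + p))² = ((√(-268 - 399) + (5 + 12)/(12 + 12))*(-9 - 496))² = ((√(-667) + 17/24)*(-505))² = ((I*√667 + (1/24)*17)*(-505))² = ((I*√667 + 17/24)*(-505))² = ((17/24 + I*√667)*(-505))² = (-8585/24 - 505*I*√667)²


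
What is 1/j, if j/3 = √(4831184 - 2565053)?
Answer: √651/115227 ≈ 0.00022143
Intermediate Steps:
j = 177*√651 (j = 3*√(4831184 - 2565053) = 3*√2266131 = 3*(59*√651) = 177*√651 ≈ 4516.1)
1/j = 1/(177*√651) = √651/115227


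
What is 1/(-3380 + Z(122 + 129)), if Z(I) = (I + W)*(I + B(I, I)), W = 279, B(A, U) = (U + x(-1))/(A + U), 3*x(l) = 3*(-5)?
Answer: 251/32607340 ≈ 7.6977e-6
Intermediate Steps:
x(l) = -5 (x(l) = (3*(-5))/3 = (⅓)*(-15) = -5)
B(A, U) = (-5 + U)/(A + U) (B(A, U) = (U - 5)/(A + U) = (-5 + U)/(A + U))
Z(I) = (279 + I)*(I + (-5 + I)/(2*I)) (Z(I) = (I + 279)*(I + (-5 + I)/(I + I)) = (279 + I)*(I + (-5 + I)/((2*I))) = (279 + I)*(I + (1/(2*I))*(-5 + I)) = (279 + I)*(I + (-5 + I)/(2*I)))
1/(-3380 + Z(122 + 129)) = 1/(-3380 + (137 + (122 + 129)² - 1395/(2*(122 + 129)) + 559*(122 + 129)/2)) = 1/(-3380 + (137 + 251² - 1395/2/251 + (559/2)*251)) = 1/(-3380 + (137 + 63001 - 1395/2*1/251 + 140309/2)) = 1/(-3380 + (137 + 63001 - 1395/502 + 140309/2)) = 1/(-3380 + 33455720/251) = 1/(32607340/251) = 251/32607340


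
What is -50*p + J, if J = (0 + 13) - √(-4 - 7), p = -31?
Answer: 1563 - I*√11 ≈ 1563.0 - 3.3166*I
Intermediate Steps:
J = 13 - I*√11 (J = 13 - √(-11) = 13 - I*√11 ≈ 13.0 - 3.3166*I)
-50*p + J = -50*(-31) + (13 - I*√11) = 1550 + (13 - I*√11) = 1563 - I*√11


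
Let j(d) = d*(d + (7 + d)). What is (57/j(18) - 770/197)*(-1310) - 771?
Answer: 108077212/25413 ≈ 4252.8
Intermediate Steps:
j(d) = d*(7 + 2*d)
(57/j(18) - 770/197)*(-1310) - 771 = (57/((18*(7 + 2*18))) - 770/197)*(-1310) - 771 = (57/((18*(7 + 36))) - 770*1/197)*(-1310) - 771 = (57/((18*43)) - 770/197)*(-1310) - 771 = (57/774 - 770/197)*(-1310) - 771 = (57*(1/774) - 770/197)*(-1310) - 771 = (19/258 - 770/197)*(-1310) - 771 = -194917/50826*(-1310) - 771 = 127670635/25413 - 771 = 108077212/25413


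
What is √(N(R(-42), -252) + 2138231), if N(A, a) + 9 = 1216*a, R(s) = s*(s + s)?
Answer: √1831790 ≈ 1353.4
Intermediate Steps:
R(s) = 2*s² (R(s) = s*(2*s) = 2*s²)
N(A, a) = -9 + 1216*a
√(N(R(-42), -252) + 2138231) = √((-9 + 1216*(-252)) + 2138231) = √((-9 - 306432) + 2138231) = √(-306441 + 2138231) = √1831790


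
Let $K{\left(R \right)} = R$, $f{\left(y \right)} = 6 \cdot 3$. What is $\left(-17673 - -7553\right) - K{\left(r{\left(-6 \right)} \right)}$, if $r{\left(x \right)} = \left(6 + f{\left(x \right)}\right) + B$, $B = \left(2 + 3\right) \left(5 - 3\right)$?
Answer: $-10154$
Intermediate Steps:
$B = 10$ ($B = 5 \cdot 2 = 10$)
$f{\left(y \right)} = 18$
$r{\left(x \right)} = 34$ ($r{\left(x \right)} = \left(6 + 18\right) + 10 = 24 + 10 = 34$)
$\left(-17673 - -7553\right) - K{\left(r{\left(-6 \right)} \right)} = \left(-17673 - -7553\right) - 34 = \left(-17673 + 7553\right) - 34 = -10120 - 34 = -10154$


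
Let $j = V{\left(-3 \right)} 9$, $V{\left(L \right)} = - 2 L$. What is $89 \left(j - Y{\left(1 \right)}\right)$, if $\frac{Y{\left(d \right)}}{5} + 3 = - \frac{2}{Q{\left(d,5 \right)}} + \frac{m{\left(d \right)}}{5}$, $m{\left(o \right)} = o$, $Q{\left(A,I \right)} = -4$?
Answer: $\frac{11659}{2} \approx 5829.5$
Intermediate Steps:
$Y{\left(d \right)} = - \frac{25}{2} + d$ ($Y{\left(d \right)} = -15 + 5 \left(- \frac{2}{-4} + \frac{d}{5}\right) = -15 + 5 \left(\left(-2\right) \left(- \frac{1}{4}\right) + d \frac{1}{5}\right) = -15 + 5 \left(\frac{1}{2} + \frac{d}{5}\right) = -15 + \left(\frac{5}{2} + d\right) = - \frac{25}{2} + d$)
$j = 54$ ($j = \left(-2\right) \left(-3\right) 9 = 6 \cdot 9 = 54$)
$89 \left(j - Y{\left(1 \right)}\right) = 89 \left(54 + \left(- (- \frac{25}{2} + 1) + 0\right)\right) = 89 \left(54 + \left(\left(-1\right) \left(- \frac{23}{2}\right) + 0\right)\right) = 89 \left(54 + \left(\frac{23}{2} + 0\right)\right) = 89 \left(54 + \frac{23}{2}\right) = 89 \cdot \frac{131}{2} = \frac{11659}{2}$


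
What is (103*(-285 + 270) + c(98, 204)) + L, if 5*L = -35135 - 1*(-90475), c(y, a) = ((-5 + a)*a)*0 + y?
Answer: 9621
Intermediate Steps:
c(y, a) = y (c(y, a) = (a*(-5 + a))*0 + y = 0 + y = y)
L = 11068 (L = (-35135 - 1*(-90475))/5 = (-35135 + 90475)/5 = (1/5)*55340 = 11068)
(103*(-285 + 270) + c(98, 204)) + L = (103*(-285 + 270) + 98) + 11068 = (103*(-15) + 98) + 11068 = (-1545 + 98) + 11068 = -1447 + 11068 = 9621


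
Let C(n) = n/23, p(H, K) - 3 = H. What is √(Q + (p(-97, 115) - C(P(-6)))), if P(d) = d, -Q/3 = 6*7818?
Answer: 2*I*√18623146/23 ≈ 375.26*I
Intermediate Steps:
Q = -140724 (Q = -18*7818 = -3*46908 = -140724)
p(H, K) = 3 + H
C(n) = n/23 (C(n) = n*(1/23) = n/23)
√(Q + (p(-97, 115) - C(P(-6)))) = √(-140724 + ((3 - 97) - (-6)/23)) = √(-140724 + (-94 - 1*(-6/23))) = √(-140724 + (-94 + 6/23)) = √(-140724 - 2156/23) = √(-3238808/23) = 2*I*√18623146/23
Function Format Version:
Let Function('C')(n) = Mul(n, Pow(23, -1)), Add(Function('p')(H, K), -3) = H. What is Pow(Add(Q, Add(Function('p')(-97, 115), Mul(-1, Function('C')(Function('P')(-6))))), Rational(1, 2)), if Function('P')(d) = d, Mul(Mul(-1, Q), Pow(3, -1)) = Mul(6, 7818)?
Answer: Mul(Rational(2, 23), I, Pow(18623146, Rational(1, 2))) ≈ Mul(375.26, I)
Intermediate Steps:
Q = -140724 (Q = Mul(-3, Mul(6, 7818)) = Mul(-3, 46908) = -140724)
Function('p')(H, K) = Add(3, H)
Function('C')(n) = Mul(Rational(1, 23), n) (Function('C')(n) = Mul(n, Rational(1, 23)) = Mul(Rational(1, 23), n))
Pow(Add(Q, Add(Function('p')(-97, 115), Mul(-1, Function('C')(Function('P')(-6))))), Rational(1, 2)) = Pow(Add(-140724, Add(Add(3, -97), Mul(-1, Mul(Rational(1, 23), -6)))), Rational(1, 2)) = Pow(Add(-140724, Add(-94, Mul(-1, Rational(-6, 23)))), Rational(1, 2)) = Pow(Add(-140724, Add(-94, Rational(6, 23))), Rational(1, 2)) = Pow(Add(-140724, Rational(-2156, 23)), Rational(1, 2)) = Pow(Rational(-3238808, 23), Rational(1, 2)) = Mul(Rational(2, 23), I, Pow(18623146, Rational(1, 2)))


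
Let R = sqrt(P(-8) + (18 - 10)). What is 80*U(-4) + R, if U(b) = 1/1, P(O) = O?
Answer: 80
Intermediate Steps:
U(b) = 1
R = 0 (R = sqrt(-8 + (18 - 10)) = sqrt(-8 + 8) = sqrt(0) = 0)
80*U(-4) + R = 80*1 + 0 = 80 + 0 = 80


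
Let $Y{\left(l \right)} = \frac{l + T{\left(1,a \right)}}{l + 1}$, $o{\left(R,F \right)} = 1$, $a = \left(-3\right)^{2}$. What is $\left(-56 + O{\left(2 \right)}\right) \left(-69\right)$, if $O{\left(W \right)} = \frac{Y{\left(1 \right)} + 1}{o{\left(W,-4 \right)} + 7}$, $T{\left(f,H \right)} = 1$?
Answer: $\frac{15387}{4} \approx 3846.8$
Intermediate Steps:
$a = 9$
$Y{\left(l \right)} = 1$ ($Y{\left(l \right)} = \frac{l + 1}{l + 1} = \frac{1 + l}{1 + l} = 1$)
$O{\left(W \right)} = \frac{1}{4}$ ($O{\left(W \right)} = \frac{1 + 1}{1 + 7} = \frac{2}{8} = 2 \cdot \frac{1}{8} = \frac{1}{4}$)
$\left(-56 + O{\left(2 \right)}\right) \left(-69\right) = \left(-56 + \frac{1}{4}\right) \left(-69\right) = \left(- \frac{223}{4}\right) \left(-69\right) = \frac{15387}{4}$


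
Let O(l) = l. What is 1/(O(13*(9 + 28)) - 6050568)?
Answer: -1/6050087 ≈ -1.6529e-7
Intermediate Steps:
1/(O(13*(9 + 28)) - 6050568) = 1/(13*(9 + 28) - 6050568) = 1/(13*37 - 6050568) = 1/(481 - 6050568) = 1/(-6050087) = -1/6050087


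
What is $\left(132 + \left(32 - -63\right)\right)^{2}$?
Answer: $51529$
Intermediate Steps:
$\left(132 + \left(32 - -63\right)\right)^{2} = \left(132 + \left(32 + 63\right)\right)^{2} = \left(132 + 95\right)^{2} = 227^{2} = 51529$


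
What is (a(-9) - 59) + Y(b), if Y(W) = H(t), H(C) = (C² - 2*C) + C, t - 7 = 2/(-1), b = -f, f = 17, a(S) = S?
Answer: -48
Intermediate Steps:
b = -17 (b = -1*17 = -17)
t = 5 (t = 7 + 2/(-1) = 7 + 2*(-1) = 7 - 2 = 5)
H(C) = C² - C
Y(W) = 20 (Y(W) = 5*(-1 + 5) = 5*4 = 20)
(a(-9) - 59) + Y(b) = (-9 - 59) + 20 = -68 + 20 = -48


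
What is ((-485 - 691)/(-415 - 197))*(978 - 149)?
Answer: 81242/51 ≈ 1593.0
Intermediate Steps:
((-485 - 691)/(-415 - 197))*(978 - 149) = -1176/(-612)*829 = -1176*(-1/612)*829 = (98/51)*829 = 81242/51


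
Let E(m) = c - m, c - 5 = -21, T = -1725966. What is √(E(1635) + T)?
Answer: I*√1727617 ≈ 1314.4*I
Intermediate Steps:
c = -16 (c = 5 - 21 = -16)
E(m) = -16 - m
√(E(1635) + T) = √((-16 - 1*1635) - 1725966) = √((-16 - 1635) - 1725966) = √(-1651 - 1725966) = √(-1727617) = I*√1727617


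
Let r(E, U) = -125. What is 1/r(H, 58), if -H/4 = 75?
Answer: -1/125 ≈ -0.0080000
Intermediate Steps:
H = -300 (H = -4*75 = -300)
1/r(H, 58) = 1/(-125) = -1/125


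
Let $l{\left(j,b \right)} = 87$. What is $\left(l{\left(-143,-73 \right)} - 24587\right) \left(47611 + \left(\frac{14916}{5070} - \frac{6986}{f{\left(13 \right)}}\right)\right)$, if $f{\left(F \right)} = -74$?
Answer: $- \frac{7308847261800}{6253} \approx -1.1689 \cdot 10^{9}$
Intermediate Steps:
$\left(l{\left(-143,-73 \right)} - 24587\right) \left(47611 + \left(\frac{14916}{5070} - \frac{6986}{f{\left(13 \right)}}\right)\right) = \left(87 - 24587\right) \left(47611 + \left(\frac{14916}{5070} - \frac{6986}{-74}\right)\right) = - 24500 \left(47611 + \left(14916 \cdot \frac{1}{5070} - - \frac{3493}{37}\right)\right) = - 24500 \left(47611 + \left(\frac{2486}{845} + \frac{3493}{37}\right)\right) = - 24500 \left(47611 + \frac{3043567}{31265}\right) = \left(-24500\right) \frac{1491601482}{31265} = - \frac{7308847261800}{6253}$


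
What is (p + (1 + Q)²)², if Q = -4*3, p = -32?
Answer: 7921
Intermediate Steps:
Q = -12
(p + (1 + Q)²)² = (-32 + (1 - 12)²)² = (-32 + (-11)²)² = (-32 + 121)² = 89² = 7921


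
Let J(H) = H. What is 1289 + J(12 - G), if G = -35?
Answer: 1336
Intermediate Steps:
1289 + J(12 - G) = 1289 + (12 - 1*(-35)) = 1289 + (12 + 35) = 1289 + 47 = 1336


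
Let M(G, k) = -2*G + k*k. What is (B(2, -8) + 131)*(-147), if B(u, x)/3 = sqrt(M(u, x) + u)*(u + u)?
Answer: -19257 - 1764*sqrt(62) ≈ -33147.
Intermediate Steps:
M(G, k) = k**2 - 2*G (M(G, k) = -2*G + k**2 = k**2 - 2*G)
B(u, x) = 6*u*sqrt(x**2 - u) (B(u, x) = 3*(sqrt((x**2 - 2*u) + u)*(u + u)) = 3*(sqrt(x**2 - u)*(2*u)) = 3*(2*u*sqrt(x**2 - u)) = 6*u*sqrt(x**2 - u))
(B(2, -8) + 131)*(-147) = (6*2*sqrt((-8)**2 - 1*2) + 131)*(-147) = (6*2*sqrt(64 - 2) + 131)*(-147) = (6*2*sqrt(62) + 131)*(-147) = (12*sqrt(62) + 131)*(-147) = (131 + 12*sqrt(62))*(-147) = -19257 - 1764*sqrt(62)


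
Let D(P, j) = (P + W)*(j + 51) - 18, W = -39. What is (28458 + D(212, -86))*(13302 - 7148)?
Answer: 137757290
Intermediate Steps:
D(P, j) = -18 + (-39 + P)*(51 + j) (D(P, j) = (P - 39)*(j + 51) - 18 = (-39 + P)*(51 + j) - 18 = -18 + (-39 + P)*(51 + j))
(28458 + D(212, -86))*(13302 - 7148) = (28458 + (-2007 - 39*(-86) + 51*212 + 212*(-86)))*(13302 - 7148) = (28458 + (-2007 + 3354 + 10812 - 18232))*6154 = (28458 - 6073)*6154 = 22385*6154 = 137757290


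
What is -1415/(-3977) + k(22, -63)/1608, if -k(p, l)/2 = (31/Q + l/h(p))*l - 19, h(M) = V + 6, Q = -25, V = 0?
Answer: -86412287/159875400 ≈ -0.54050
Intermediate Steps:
h(M) = 6 (h(M) = 0 + 6 = 6)
k(p, l) = 38 - 2*l*(-31/25 + l/6) (k(p, l) = -2*((31/(-25) + l/6)*l - 19) = -2*((31*(-1/25) + l*(⅙))*l - 19) = -2*((-31/25 + l/6)*l - 19) = -2*(l*(-31/25 + l/6) - 19) = -2*(-19 + l*(-31/25 + l/6)) = 38 - 2*l*(-31/25 + l/6))
-1415/(-3977) + k(22, -63)/1608 = -1415/(-3977) + (38 - ⅓*(-63)² + (62/25)*(-63))/1608 = -1415*(-1/3977) + (38 - ⅓*3969 - 3906/25)*(1/1608) = 1415/3977 + (38 - 1323 - 3906/25)*(1/1608) = 1415/3977 - 36031/25*1/1608 = 1415/3977 - 36031/40200 = -86412287/159875400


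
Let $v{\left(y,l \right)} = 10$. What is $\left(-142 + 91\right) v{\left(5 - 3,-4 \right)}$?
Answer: $-510$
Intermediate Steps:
$\left(-142 + 91\right) v{\left(5 - 3,-4 \right)} = \left(-142 + 91\right) 10 = \left(-51\right) 10 = -510$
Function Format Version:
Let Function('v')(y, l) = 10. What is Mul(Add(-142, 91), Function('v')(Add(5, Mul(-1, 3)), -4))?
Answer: -510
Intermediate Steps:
Mul(Add(-142, 91), Function('v')(Add(5, Mul(-1, 3)), -4)) = Mul(Add(-142, 91), 10) = Mul(-51, 10) = -510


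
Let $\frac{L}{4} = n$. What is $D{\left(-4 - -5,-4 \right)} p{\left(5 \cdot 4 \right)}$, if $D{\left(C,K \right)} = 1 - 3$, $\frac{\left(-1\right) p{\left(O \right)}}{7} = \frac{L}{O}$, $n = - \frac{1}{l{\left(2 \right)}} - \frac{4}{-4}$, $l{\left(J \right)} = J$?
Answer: $\frac{7}{5} \approx 1.4$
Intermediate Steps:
$n = \frac{1}{2}$ ($n = - \frac{1}{2} - \frac{4}{-4} = \left(-1\right) \frac{1}{2} - -1 = - \frac{1}{2} + 1 = \frac{1}{2} \approx 0.5$)
$L = 2$ ($L = 4 \cdot \frac{1}{2} = 2$)
$p{\left(O \right)} = - \frac{14}{O}$ ($p{\left(O \right)} = - 7 \frac{2}{O} = - \frac{14}{O}$)
$D{\left(C,K \right)} = -2$
$D{\left(-4 - -5,-4 \right)} p{\left(5 \cdot 4 \right)} = - 2 \left(- \frac{14}{5 \cdot 4}\right) = - 2 \left(- \frac{14}{20}\right) = - 2 \left(\left(-14\right) \frac{1}{20}\right) = \left(-2\right) \left(- \frac{7}{10}\right) = \frac{7}{5}$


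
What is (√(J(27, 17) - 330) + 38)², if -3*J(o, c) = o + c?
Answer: (114 + I*√3102)²/9 ≈ 1099.3 + 1411.0*I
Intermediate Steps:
J(o, c) = -c/3 - o/3 (J(o, c) = -(o + c)/3 = -(c + o)/3 = -c/3 - o/3)
(√(J(27, 17) - 330) + 38)² = (√((-⅓*17 - ⅓*27) - 330) + 38)² = (√((-17/3 - 9) - 330) + 38)² = (√(-44/3 - 330) + 38)² = (√(-1034/3) + 38)² = (I*√3102/3 + 38)² = (38 + I*√3102/3)²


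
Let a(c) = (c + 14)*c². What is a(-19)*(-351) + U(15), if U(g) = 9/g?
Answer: 3167778/5 ≈ 6.3356e+5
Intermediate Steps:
a(c) = c²*(14 + c) (a(c) = (14 + c)*c² = c²*(14 + c))
a(-19)*(-351) + U(15) = ((-19)²*(14 - 19))*(-351) + 9/15 = (361*(-5))*(-351) + 9*(1/15) = -1805*(-351) + ⅗ = 633555 + ⅗ = 3167778/5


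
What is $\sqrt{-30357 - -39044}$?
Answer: $\sqrt{8687} \approx 93.204$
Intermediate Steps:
$\sqrt{-30357 - -39044} = \sqrt{-30357 + 39044} = \sqrt{8687}$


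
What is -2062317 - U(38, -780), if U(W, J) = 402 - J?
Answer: -2063499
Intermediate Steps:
-2062317 - U(38, -780) = -2062317 - (402 - 1*(-780)) = -2062317 - (402 + 780) = -2062317 - 1*1182 = -2062317 - 1182 = -2063499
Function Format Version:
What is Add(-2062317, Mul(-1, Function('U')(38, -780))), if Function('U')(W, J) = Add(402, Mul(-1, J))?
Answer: -2063499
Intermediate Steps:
Add(-2062317, Mul(-1, Function('U')(38, -780))) = Add(-2062317, Mul(-1, Add(402, Mul(-1, -780)))) = Add(-2062317, Mul(-1, Add(402, 780))) = Add(-2062317, Mul(-1, 1182)) = Add(-2062317, -1182) = -2063499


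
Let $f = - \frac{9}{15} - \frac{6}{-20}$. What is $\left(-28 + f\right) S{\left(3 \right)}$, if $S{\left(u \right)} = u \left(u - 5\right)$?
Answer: $\frac{849}{5} \approx 169.8$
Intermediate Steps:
$S{\left(u \right)} = u \left(-5 + u\right)$
$f = - \frac{3}{10}$ ($f = \left(-9\right) \frac{1}{15} - - \frac{3}{10} = - \frac{3}{5} + \frac{3}{10} = - \frac{3}{10} \approx -0.3$)
$\left(-28 + f\right) S{\left(3 \right)} = \left(-28 - \frac{3}{10}\right) 3 \left(-5 + 3\right) = - \frac{283 \cdot 3 \left(-2\right)}{10} = \left(- \frac{283}{10}\right) \left(-6\right) = \frac{849}{5}$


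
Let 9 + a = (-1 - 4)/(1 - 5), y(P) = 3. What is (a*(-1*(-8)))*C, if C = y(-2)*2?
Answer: -372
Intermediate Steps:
a = -31/4 (a = -9 + (-1 - 4)/(1 - 5) = -9 - 5/(-4) = -9 - 5*(-¼) = -9 + 5/4 = -31/4 ≈ -7.7500)
C = 6 (C = 3*2 = 6)
(a*(-1*(-8)))*C = -(-31)*(-8)/4*6 = -31/4*8*6 = -62*6 = -372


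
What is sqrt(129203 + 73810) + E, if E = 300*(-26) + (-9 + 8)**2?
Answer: -7799 + 3*sqrt(22557) ≈ -7348.4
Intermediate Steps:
E = -7799 (E = -7800 + (-1)**2 = -7800 + 1 = -7799)
sqrt(129203 + 73810) + E = sqrt(129203 + 73810) - 7799 = sqrt(203013) - 7799 = 3*sqrt(22557) - 7799 = -7799 + 3*sqrt(22557)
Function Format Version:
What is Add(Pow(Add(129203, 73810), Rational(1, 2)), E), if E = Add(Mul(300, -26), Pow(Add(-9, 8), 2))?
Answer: Add(-7799, Mul(3, Pow(22557, Rational(1, 2)))) ≈ -7348.4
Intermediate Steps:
E = -7799 (E = Add(-7800, Pow(-1, 2)) = Add(-7800, 1) = -7799)
Add(Pow(Add(129203, 73810), Rational(1, 2)), E) = Add(Pow(Add(129203, 73810), Rational(1, 2)), -7799) = Add(Pow(203013, Rational(1, 2)), -7799) = Add(Mul(3, Pow(22557, Rational(1, 2))), -7799) = Add(-7799, Mul(3, Pow(22557, Rational(1, 2))))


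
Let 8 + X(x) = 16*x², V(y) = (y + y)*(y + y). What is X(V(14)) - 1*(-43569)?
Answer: 9878057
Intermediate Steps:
V(y) = 4*y² (V(y) = (2*y)*(2*y) = 4*y²)
X(x) = -8 + 16*x²
X(V(14)) - 1*(-43569) = (-8 + 16*(4*14²)²) - 1*(-43569) = (-8 + 16*(4*196)²) + 43569 = (-8 + 16*784²) + 43569 = (-8 + 16*614656) + 43569 = (-8 + 9834496) + 43569 = 9834488 + 43569 = 9878057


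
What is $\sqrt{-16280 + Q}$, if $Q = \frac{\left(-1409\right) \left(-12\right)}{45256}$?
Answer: $\frac{i \sqrt{2083899558602}}{11314} \approx 127.59 i$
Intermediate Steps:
$Q = \frac{4227}{11314}$ ($Q = 16908 \cdot \frac{1}{45256} = \frac{4227}{11314} \approx 0.37361$)
$\sqrt{-16280 + Q} = \sqrt{-16280 + \frac{4227}{11314}} = \sqrt{- \frac{184187693}{11314}} = \frac{i \sqrt{2083899558602}}{11314}$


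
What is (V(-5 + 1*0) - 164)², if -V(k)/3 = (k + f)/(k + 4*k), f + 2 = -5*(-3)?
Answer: 16613776/625 ≈ 26582.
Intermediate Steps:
f = 13 (f = -2 - 5*(-3) = -2 + 15 = 13)
V(k) = -3*(13 + k)/(5*k) (V(k) = -3*(k + 13)/(k + 4*k) = -3*(13 + k)/(5*k))
(V(-5 + 1*0) - 164)² = (3*(-13 - (-5 + 1*0))/(5*(-5 + 1*0)) - 164)² = (3*(-13 - (-5 + 0))/(5*(-5 + 0)) - 164)² = ((⅗)*(-13 - 1*(-5))/(-5) - 164)² = ((⅗)*(-⅕)*(-13 + 5) - 164)² = ((⅗)*(-⅕)*(-8) - 164)² = (24/25 - 164)² = (-4076/25)² = 16613776/625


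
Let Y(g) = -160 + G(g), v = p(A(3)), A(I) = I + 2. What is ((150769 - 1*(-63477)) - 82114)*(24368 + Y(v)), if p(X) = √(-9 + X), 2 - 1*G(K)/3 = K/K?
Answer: 3199047852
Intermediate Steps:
G(K) = 3 (G(K) = 6 - 3*K/K = 6 - 3*1 = 6 - 3 = 3)
A(I) = 2 + I
v = 2*I (v = √(-9 + (2 + 3)) = √(-9 + 5) = √(-4) = 2*I ≈ 2.0*I)
Y(g) = -157 (Y(g) = -160 + 3 = -157)
((150769 - 1*(-63477)) - 82114)*(24368 + Y(v)) = ((150769 - 1*(-63477)) - 82114)*(24368 - 157) = ((150769 + 63477) - 82114)*24211 = (214246 - 82114)*24211 = 132132*24211 = 3199047852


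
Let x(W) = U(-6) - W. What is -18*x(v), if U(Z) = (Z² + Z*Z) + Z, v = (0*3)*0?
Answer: -1188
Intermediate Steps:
v = 0 (v = 0*0 = 0)
U(Z) = Z + 2*Z² (U(Z) = (Z² + Z²) + Z = 2*Z² + Z = Z + 2*Z²)
x(W) = 66 - W (x(W) = -6*(1 + 2*(-6)) - W = -6*(1 - 12) - W = -6*(-11) - W = 66 - W)
-18*x(v) = -18*(66 - 1*0) = -18*(66 + 0) = -18*66 = -1188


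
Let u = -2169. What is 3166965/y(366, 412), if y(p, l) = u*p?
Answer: -117295/29402 ≈ -3.9894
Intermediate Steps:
y(p, l) = -2169*p
3166965/y(366, 412) = 3166965/((-2169*366)) = 3166965/(-793854) = 3166965*(-1/793854) = -117295/29402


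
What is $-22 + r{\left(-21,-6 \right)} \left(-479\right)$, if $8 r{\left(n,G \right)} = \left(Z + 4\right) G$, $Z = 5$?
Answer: $\frac{12845}{4} \approx 3211.3$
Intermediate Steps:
$r{\left(n,G \right)} = \frac{9 G}{8}$ ($r{\left(n,G \right)} = \frac{\left(5 + 4\right) G}{8} = \frac{9 G}{8}$)
$-22 + r{\left(-21,-6 \right)} \left(-479\right) = -22 + \frac{9}{8} \left(-6\right) \left(-479\right) = -22 - - \frac{12933}{4} = -22 + \frac{12933}{4} = \frac{12845}{4}$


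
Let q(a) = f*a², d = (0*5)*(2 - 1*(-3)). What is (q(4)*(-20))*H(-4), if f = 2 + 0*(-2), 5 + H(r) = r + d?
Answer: 5760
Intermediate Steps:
d = 0 (d = 0*(2 + 3) = 0*5 = 0)
H(r) = -5 + r (H(r) = -5 + (r + 0) = -5 + r)
f = 2 (f = 2 + 0 = 2)
q(a) = 2*a²
(q(4)*(-20))*H(-4) = ((2*4²)*(-20))*(-5 - 4) = ((2*16)*(-20))*(-9) = (32*(-20))*(-9) = -640*(-9) = 5760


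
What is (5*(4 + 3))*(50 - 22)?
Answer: 980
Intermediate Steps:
(5*(4 + 3))*(50 - 22) = (5*7)*28 = 35*28 = 980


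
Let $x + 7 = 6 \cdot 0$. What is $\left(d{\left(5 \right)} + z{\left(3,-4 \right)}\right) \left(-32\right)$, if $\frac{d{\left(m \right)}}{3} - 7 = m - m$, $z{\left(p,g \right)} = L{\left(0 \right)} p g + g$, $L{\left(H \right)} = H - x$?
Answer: $2144$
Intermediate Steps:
$x = -7$ ($x = -7 + 6 \cdot 0 = -7 + 0 = -7$)
$L{\left(H \right)} = 7 + H$ ($L{\left(H \right)} = H - -7 = H + 7 = 7 + H$)
$z{\left(p,g \right)} = g + 7 g p$ ($z{\left(p,g \right)} = \left(7 + 0\right) p g + g = 7 p g + g = 7 g p + g = g + 7 g p$)
$d{\left(m \right)} = 21$ ($d{\left(m \right)} = 21 + 3 \left(m - m\right) = 21 + 3 \cdot 0 = 21 + 0 = 21$)
$\left(d{\left(5 \right)} + z{\left(3,-4 \right)}\right) \left(-32\right) = \left(21 - 4 \left(1 + 7 \cdot 3\right)\right) \left(-32\right) = \left(21 - 4 \left(1 + 21\right)\right) \left(-32\right) = \left(21 - 88\right) \left(-32\right) = \left(-67\right) \left(-32\right) = 2144$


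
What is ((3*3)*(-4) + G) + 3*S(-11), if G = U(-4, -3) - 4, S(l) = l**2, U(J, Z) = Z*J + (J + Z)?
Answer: 328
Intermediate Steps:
U(J, Z) = J + Z + J*Z (U(J, Z) = J*Z + (J + Z) = J + Z + J*Z)
G = 1 (G = (-4 - 3 - 4*(-3)) - 4 = (-4 - 3 + 12) - 4 = 5 - 4 = 1)
((3*3)*(-4) + G) + 3*S(-11) = ((3*3)*(-4) + 1) + 3*(-11)**2 = (9*(-4) + 1) + 3*121 = (-36 + 1) + 363 = -35 + 363 = 328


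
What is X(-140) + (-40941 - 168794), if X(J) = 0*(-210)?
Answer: -209735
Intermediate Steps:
X(J) = 0
X(-140) + (-40941 - 168794) = 0 + (-40941 - 168794) = 0 - 209735 = -209735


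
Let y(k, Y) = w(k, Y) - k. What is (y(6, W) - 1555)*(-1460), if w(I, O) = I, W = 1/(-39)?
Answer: 2270300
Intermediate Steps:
W = -1/39 ≈ -0.025641
y(k, Y) = 0 (y(k, Y) = k - k = 0)
(y(6, W) - 1555)*(-1460) = (0 - 1555)*(-1460) = -1555*(-1460) = 2270300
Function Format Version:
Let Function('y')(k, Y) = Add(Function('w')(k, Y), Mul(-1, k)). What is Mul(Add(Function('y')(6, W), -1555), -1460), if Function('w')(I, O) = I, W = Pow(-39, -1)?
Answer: 2270300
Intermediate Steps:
W = Rational(-1, 39) ≈ -0.025641
Function('y')(k, Y) = 0 (Function('y')(k, Y) = Add(k, Mul(-1, k)) = 0)
Mul(Add(Function('y')(6, W), -1555), -1460) = Mul(Add(0, -1555), -1460) = Mul(-1555, -1460) = 2270300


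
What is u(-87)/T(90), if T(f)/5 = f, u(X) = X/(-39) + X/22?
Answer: -493/128700 ≈ -0.0038306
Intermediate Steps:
u(X) = 17*X/858 (u(X) = X*(-1/39) + X*(1/22) = -X/39 + X/22 = 17*X/858)
T(f) = 5*f
u(-87)/T(90) = ((17/858)*(-87))/((5*90)) = -493/286/450 = -493/286*1/450 = -493/128700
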